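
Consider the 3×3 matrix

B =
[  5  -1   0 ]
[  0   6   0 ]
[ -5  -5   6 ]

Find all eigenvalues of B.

Set up det(tI - B) = 0.
Cofactor expansion gives p(t) = t^3 - 17t^2 + 96t - 180.
Since p(5) = 0, t = 5 is a root.
Factor out (t - 5): p(t) = (t - 5)·(t^2 - 12t + 36).
The quadratic factor is (t - 6)^2.
Eigenvalues: 5, 6, 6.

5, 6, 6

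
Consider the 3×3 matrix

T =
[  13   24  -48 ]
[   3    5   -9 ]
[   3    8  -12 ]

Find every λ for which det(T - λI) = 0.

The characteristic polynomial is p(λ) = det(λI - T).
Expanding along the first row, p(λ) = λ^3 - 6λ^2 - 7λ + 60.
Since p(-3) = 0, λ = -3 is a root.
Factor out (λ + 3): p(λ) = (λ + 3)·(λ^2 - 9λ + 20).
The quadratic factors as (λ - 4)·(λ - 5).
Eigenvalues: -3, 4, 5.

-3, 4, 5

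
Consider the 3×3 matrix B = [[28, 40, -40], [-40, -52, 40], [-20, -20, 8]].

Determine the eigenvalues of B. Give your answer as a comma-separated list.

Set up det(sI - B) = 0.
Expanding the 3×3 determinant: p(s) = s^3 + 16s^2 - 48s - 1152.
Since p(8) = 0, s = 8 is a root.
Factor out (s - 8): p(s) = (s - 8)·(s^2 + 24s + 144).
The quadratic factor is (s + 12)^2.
Eigenvalues: -12, -12, 8.

-12, -12, 8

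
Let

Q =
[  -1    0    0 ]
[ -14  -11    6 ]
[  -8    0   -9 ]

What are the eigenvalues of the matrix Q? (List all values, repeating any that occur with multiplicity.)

-11, -9, -1

Set up det(sI - Q) = 0.
Expanding along the first row, p(s) = s^3 + 21s^2 + 119s + 99.
Rational-root test: s = -1 gives p(-1) = 0.
Dividing by (s + 1) leaves s^2 + 20s + 99.
The quadratic factors as (s + 11)·(s + 9).
Eigenvalues: -11, -9, -1.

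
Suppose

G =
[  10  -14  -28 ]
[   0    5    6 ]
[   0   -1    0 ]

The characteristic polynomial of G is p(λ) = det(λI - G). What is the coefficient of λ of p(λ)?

56

p(λ) = λ^3 - 15λ^2 + 56λ - 60.
The coefficient of λ is 56.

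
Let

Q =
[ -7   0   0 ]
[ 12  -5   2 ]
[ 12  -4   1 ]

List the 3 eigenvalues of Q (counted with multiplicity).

Compute the characteristic polynomial p(s) = det(sI - Q).
Expanding along the first row, p(s) = s^3 + 11s^2 + 31s + 21.
Rational-root test: s = -1 gives p(-1) = 0.
Dividing by (s + 1) leaves s^2 + 10s + 21.
The quadratic factors as (s + 7)·(s + 3).
Eigenvalues: -7, -3, -1.

-7, -3, -1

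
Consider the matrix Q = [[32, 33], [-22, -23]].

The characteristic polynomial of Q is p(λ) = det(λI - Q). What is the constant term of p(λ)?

p(λ) = λ^2 - 9λ - 10.
The constant term is -10.

-10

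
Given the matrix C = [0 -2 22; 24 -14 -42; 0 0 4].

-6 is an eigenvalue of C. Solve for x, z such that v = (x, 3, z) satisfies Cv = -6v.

1, 0

We need (C + 6I)v = 0.
C + 6I = [[6, -2, 22], [24, -8, -42], [0, 0, 10]].
Row 1: (6)·x + (-2)·3 + (22)·z = 0
Row 2: (24)·x + (-8)·3 + (-42)·z = 0
Row 3: (0)·x + (0)·3 + (10)·z = 0
Solving gives x = 1, z = 0.
Check: C·(1, 3, 0) = (-6, -18, 0) = -6·(1, 3, 0).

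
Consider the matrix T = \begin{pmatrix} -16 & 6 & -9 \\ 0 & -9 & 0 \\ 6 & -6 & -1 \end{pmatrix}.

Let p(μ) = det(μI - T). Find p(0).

p(0) = det(0·I − T) = det(−T) = (−1)^3·det(T).
det(T) = -630, so p(0) = 630.

630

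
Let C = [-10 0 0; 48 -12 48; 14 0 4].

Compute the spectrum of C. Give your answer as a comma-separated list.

Compute the characteristic polynomial p(t) = det(tI - C).
Expanding along the first row, p(t) = t^3 + 18t^2 + 32t - 480.
Try t = 4: p(4) = 0, so 4 is a root.
Factor out (t - 4): p(t) = (t - 4)·(t^2 + 22t + 120).
The quadratic factors as (t + 12)·(t + 10).
Eigenvalues: -12, -10, 4.

-12, -10, 4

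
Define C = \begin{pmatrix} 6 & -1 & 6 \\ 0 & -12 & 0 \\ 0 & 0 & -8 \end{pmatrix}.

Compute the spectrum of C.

C is upper triangular, so its eigenvalues are the diagonal entries.
Diagonal: 6, -12, -8.

-12, -8, 6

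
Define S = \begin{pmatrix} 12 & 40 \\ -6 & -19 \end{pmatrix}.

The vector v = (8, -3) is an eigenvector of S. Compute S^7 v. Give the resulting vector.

(-17496, 6561)

First find the eigenvalue: Sv = (-24, 9) = -3·(8, -3), so λ = -3.
Then S^7 v = λ^7·v = (-3)^7·(8, -3) = -2187·(8, -3) = (-17496, 6561).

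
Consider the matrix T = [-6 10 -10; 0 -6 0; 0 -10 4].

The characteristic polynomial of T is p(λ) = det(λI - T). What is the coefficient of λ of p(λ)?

-12

p(λ) = λ^3 + 8λ^2 - 12λ - 144.
The coefficient of λ is -12.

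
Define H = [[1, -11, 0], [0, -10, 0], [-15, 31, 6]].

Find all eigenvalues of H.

The characteristic polynomial is p(λ) = det(λI - H).
Cofactor expansion gives p(λ) = λ^3 + 3λ^2 - 64λ + 60.
Since p(1) = 0, λ = 1 is a root.
Factor out (λ - 1): p(λ) = (λ - 1)·(λ^2 + 4λ - 60).
The quadratic factors as (λ + 10)·(λ - 6).
Eigenvalues: -10, 1, 6.

-10, 1, 6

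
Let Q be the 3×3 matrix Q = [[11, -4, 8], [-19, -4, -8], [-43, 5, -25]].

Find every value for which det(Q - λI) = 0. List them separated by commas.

The characteristic polynomial is p(λ) = det(λI - Q).
Expanding along the first row, p(λ) = λ^3 + 18λ^2 + 89λ + 72.
Try λ = -9: p(-9) = 0, so -9 is a root.
Factor out (λ + 9): p(λ) = (λ + 9)·(λ^2 + 9λ + 8).
The quadratic factors as (λ + 8)·(λ + 1).
Eigenvalues: -9, -8, -1.

-9, -8, -1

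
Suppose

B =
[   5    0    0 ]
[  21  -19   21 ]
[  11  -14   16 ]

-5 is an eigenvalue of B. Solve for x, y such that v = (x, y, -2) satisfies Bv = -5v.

0, -3

We need (B + 5I)v = 0.
B + 5I = [[10, 0, 0], [21, -14, 21], [11, -14, 21]].
Row 1: (10)·x + (0)·y + (0)·-2 = 0
Row 2: (21)·x + (-14)·y + (21)·-2 = 0
Row 3: (11)·x + (-14)·y + (21)·-2 = 0
Solving gives x = 0, y = -3.
Check: B·(0, -3, -2) = (0, 15, 10) = -5·(0, -3, -2).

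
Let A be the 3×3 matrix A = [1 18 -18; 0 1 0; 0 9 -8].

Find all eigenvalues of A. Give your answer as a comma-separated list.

-8, 1, 1

The characteristic polynomial is p(t) = det(tI - A).
Cofactor expansion gives p(t) = t^3 + 6t^2 - 15t + 8.
Since p(1) = 0, t = 1 is a root.
Dividing by (t - 1) leaves t^2 + 7t - 8.
The quadratic factors as (t + 8)·(t - 1).
Eigenvalues: -8, 1, 1.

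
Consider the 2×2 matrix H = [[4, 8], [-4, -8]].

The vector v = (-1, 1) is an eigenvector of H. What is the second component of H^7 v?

-16384

First find the eigenvalue: Hv = (4, -4) = -4·(-1, 1), so λ = -4.
Then H^7 v = λ^7·v = (-4)^7·(-1, 1) = -16384·(-1, 1) = (16384, -16384).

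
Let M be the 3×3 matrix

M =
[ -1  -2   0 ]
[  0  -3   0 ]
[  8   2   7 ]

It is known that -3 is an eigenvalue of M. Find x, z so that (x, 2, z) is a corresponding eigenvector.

We need (M + 3I)v = 0.
M + 3I = [[2, -2, 0], [0, 0, 0], [8, 2, 10]].
Row 1: (2)·x + (-2)·2 + (0)·z = 0
Row 2: (0)·x + (0)·2 + (0)·z = 0
Row 3: (8)·x + (2)·2 + (10)·z = 0
Solving gives x = 2, z = -2.
Check: M·(2, 2, -2) = (-6, -6, 6) = -3·(2, 2, -2).

2, -2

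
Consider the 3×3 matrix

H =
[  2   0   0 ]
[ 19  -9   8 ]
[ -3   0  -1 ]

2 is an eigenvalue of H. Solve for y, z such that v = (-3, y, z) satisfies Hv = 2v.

-3, 3

We need (H - 2I)v = 0.
H - 2I = [[0, 0, 0], [19, -11, 8], [-3, 0, -3]].
Row 1: (0)·-3 + (0)·y + (0)·z = 0
Row 2: (19)·-3 + (-11)·y + (8)·z = 0
Row 3: (-3)·-3 + (0)·y + (-3)·z = 0
Solving gives y = -3, z = 3.
Check: H·(-3, -3, 3) = (-6, -6, 6) = 2·(-3, -3, 3).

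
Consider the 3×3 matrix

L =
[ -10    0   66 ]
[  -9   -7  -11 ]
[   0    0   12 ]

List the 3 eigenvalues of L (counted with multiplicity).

Compute the characteristic polynomial p(t) = det(tI - L).
Expanding the 3×3 determinant: p(t) = t^3 + 5t^2 - 134t - 840.
Since p(-7) = 0, t = -7 is a root.
Dividing by (t + 7) leaves t^2 - 2t - 120.
The quadratic factors as (t + 10)·(t - 12).
Eigenvalues: -10, -7, 12.

-10, -7, 12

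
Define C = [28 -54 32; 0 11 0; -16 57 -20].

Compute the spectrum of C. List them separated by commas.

The characteristic polynomial is p(λ) = det(λI - C).
Cofactor expansion gives p(λ) = λ^3 - 19λ^2 + 40λ + 528.
Rational-root test: λ = -4 gives p(-4) = 0.
Dividing by (λ + 4) leaves λ^2 - 23λ + 132.
The quadratic factors as (λ - 11)·(λ - 12).
Eigenvalues: -4, 11, 12.

-4, 11, 12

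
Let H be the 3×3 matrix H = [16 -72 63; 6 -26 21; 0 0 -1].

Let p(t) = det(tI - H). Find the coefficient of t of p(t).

p(t) = t^3 + 11t^2 + 26t + 16.
The coefficient of t is 26.

26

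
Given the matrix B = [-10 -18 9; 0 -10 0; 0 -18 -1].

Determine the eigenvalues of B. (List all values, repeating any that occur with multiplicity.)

-10, -10, -1

Set up det(rI - B) = 0.
Cofactor expansion gives p(r) = r^3 + 21r^2 + 120r + 100.
Since p(-1) = 0, r = -1 is a root.
Factor out (r + 1): p(r) = (r + 1)·(r^2 + 20r + 100).
The quadratic factor is (r + 10)^2.
Eigenvalues: -10, -10, -1.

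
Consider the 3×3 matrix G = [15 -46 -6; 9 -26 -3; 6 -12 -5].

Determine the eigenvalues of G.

Set up det(tI - G) = 0.
Expanding along the first row, p(t) = t^3 + 16t^2 + 79t + 120.
Rational-root test: t = -5 gives p(-5) = 0.
Factor out (t + 5): p(t) = (t + 5)·(t^2 + 11t + 24).
The quadratic factors as (t + 8)·(t + 3).
Eigenvalues: -8, -5, -3.

-8, -5, -3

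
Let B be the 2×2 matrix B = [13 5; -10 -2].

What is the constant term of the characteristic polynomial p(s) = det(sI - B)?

24

p(0) = det(0·I − B) = det(−B) = (−1)^2·det(B).
det(B) = 24, so p(0) = 24.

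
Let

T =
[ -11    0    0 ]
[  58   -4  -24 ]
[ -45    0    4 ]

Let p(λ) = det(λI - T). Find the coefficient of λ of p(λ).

p(λ) = λ^3 + 11λ^2 - 16λ - 176.
The coefficient of λ is -16.

-16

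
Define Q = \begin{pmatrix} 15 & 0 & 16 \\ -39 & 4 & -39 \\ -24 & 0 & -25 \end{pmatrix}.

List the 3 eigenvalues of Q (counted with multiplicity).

Compute the characteristic polynomial p(t) = det(tI - Q).
Expanding along the first row, p(t) = t^3 + 6t^2 - 31t - 36.
Rational-root test: t = -1 gives p(-1) = 0.
Factor out (t + 1): p(t) = (t + 1)·(t^2 + 5t - 36).
The quadratic factors as (t + 9)·(t - 4).
Eigenvalues: -9, -1, 4.

-9, -1, 4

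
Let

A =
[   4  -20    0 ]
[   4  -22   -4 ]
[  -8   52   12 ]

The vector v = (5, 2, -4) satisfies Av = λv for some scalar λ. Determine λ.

Compute Av: A·(5, 2, -4) = (-20, -8, 16).
Since Av = λv, compare component 1: -20 = λ·5, so λ = -4.

-4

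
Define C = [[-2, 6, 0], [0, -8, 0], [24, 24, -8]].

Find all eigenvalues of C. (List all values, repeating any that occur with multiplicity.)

The characteristic polynomial is p(λ) = det(λI - C).
Expanding along the first row, p(λ) = λ^3 + 18λ^2 + 96λ + 128.
Since p(-8) = 0, λ = -8 is a root.
Dividing by (λ + 8) leaves λ^2 + 10λ + 16.
The quadratic factors as (λ + 8)·(λ + 2).
Eigenvalues: -8, -8, -2.

-8, -8, -2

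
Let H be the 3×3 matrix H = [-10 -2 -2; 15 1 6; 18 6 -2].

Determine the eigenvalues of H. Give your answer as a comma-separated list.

Compute the characteristic polynomial p(s) = det(sI - H).
Expanding the 3×3 determinant: p(s) = s^3 + 11s^2 + 38s + 40.
Try s = -2: p(-2) = 0, so -2 is a root.
Factor out (s + 2): p(s) = (s + 2)·(s^2 + 9s + 20).
The quadratic factors as (s + 5)·(s + 4).
Eigenvalues: -5, -4, -2.

-5, -4, -2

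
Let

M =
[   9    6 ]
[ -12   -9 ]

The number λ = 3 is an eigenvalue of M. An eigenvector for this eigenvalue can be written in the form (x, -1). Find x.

1

We need (M - 3I)v = 0.
M - 3I = [[6, 6], [-12, -12]].
Row 1: (6)·x + (6)·-1 = 0
Row 2: (-12)·x + (-12)·-1 = 0
Solving gives x = 1.
Check: M·(1, -1) = (3, -3) = 3·(1, -1).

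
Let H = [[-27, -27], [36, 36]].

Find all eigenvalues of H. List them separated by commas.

0, 9

det(H - sI) = (-27 - s)(36 - s) - (-27)·(36) = s^2 - 9s.
This factors as s·(s - 9) = 0.
Eigenvalues: 0, 9.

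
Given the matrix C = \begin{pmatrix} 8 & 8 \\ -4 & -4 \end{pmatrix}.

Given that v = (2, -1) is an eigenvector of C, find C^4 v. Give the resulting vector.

First find the eigenvalue: Cv = (8, -4) = 4·(2, -1), so λ = 4.
Then C^4 v = λ^4·v = 4^4·(2, -1) = 256·(2, -1) = (512, -256).

(512, -256)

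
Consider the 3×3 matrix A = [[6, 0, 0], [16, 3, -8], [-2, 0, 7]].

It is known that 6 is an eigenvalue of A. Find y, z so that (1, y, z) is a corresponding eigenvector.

We need (A - 6I)v = 0.
A - 6I = [[0, 0, 0], [16, -3, -8], [-2, 0, 1]].
Row 1: (0)·1 + (0)·y + (0)·z = 0
Row 2: (16)·1 + (-3)·y + (-8)·z = 0
Row 3: (-2)·1 + (0)·y + (1)·z = 0
Solving gives y = 0, z = 2.
Check: A·(1, 0, 2) = (6, 0, 12) = 6·(1, 0, 2).

0, 2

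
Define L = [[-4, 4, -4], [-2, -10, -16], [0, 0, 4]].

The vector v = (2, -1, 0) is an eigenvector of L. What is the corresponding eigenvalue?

Compute Lv: L·(2, -1, 0) = (-12, 6, 0).
Since Lv = λv, compare component 1: -12 = λ·2, so λ = -6.

-6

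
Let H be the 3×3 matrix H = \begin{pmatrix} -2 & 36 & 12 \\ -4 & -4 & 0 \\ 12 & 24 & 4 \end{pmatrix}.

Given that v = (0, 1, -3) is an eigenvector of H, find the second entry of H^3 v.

First find the eigenvalue: Hv = (0, -4, 12) = -4·(0, 1, -3), so λ = -4.
Then H^3 v = λ^3·v = (-4)^3·(0, 1, -3) = -64·(0, 1, -3) = (0, -64, 192).

-64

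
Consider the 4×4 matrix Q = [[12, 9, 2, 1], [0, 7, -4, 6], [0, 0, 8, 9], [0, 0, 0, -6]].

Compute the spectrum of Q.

Q is upper triangular, so its eigenvalues are the diagonal entries.
Diagonal: 12, 7, 8, -6.

-6, 7, 8, 12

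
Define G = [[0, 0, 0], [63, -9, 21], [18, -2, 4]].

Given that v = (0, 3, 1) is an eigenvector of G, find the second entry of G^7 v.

-384

First find the eigenvalue: Gv = (0, -6, -2) = -2·(0, 3, 1), so λ = -2.
Then G^7 v = λ^7·v = (-2)^7·(0, 3, 1) = -128·(0, 3, 1) = (0, -384, -128).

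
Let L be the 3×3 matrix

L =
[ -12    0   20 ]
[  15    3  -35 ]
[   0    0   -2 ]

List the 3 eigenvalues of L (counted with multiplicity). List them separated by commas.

-12, -2, 3

The characteristic polynomial is p(lambda) = det(lambda·I - L).
Expanding along the first row, p(lambda) = lambda^3 + 11·lambda^2 - 18·lambda - 72.
Rational-root test: lambda = -2 gives p(-2) = 0.
Factor out (lambda + 2): p(lambda) = (lambda + 2)·(lambda^2 + 9·lambda - 36).
The quadratic factors as (lambda + 12)·(lambda - 3).
Eigenvalues: -12, -2, 3.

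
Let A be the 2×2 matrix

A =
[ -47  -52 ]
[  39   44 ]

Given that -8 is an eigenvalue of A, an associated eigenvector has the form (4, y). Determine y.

-3

We need (A + 8I)v = 0.
A + 8I = [[-39, -52], [39, 52]].
Row 1: (-39)·4 + (-52)·y = 0
Row 2: (39)·4 + (52)·y = 0
Solving gives y = -3.
Check: A·(4, -3) = (-32, 24) = -8·(4, -3).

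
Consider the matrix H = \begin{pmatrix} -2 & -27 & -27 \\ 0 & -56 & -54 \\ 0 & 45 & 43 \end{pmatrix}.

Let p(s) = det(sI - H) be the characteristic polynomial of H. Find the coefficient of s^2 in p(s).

15

The coefficient of s^2 of det(sI - H) is −trace(H).
trace(H) = (-2) + (-56) + (43) = -15, so the coefficient is 15.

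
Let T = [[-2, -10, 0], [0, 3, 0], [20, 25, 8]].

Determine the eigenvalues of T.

-2, 3, 8

Set up det(λI - T) = 0.
Cofactor expansion gives p(λ) = λ^3 - 9λ^2 + 2λ + 48.
Rational-root test: λ = 3 gives p(3) = 0.
Dividing by (λ - 3) leaves λ^2 - 6λ - 16.
The quadratic factors as (λ + 2)·(λ - 8).
Eigenvalues: -2, 3, 8.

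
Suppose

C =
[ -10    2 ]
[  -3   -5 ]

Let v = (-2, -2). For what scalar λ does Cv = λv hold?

Compute Cv: C·(-2, -2) = (16, 16).
Since Cv = λv, compare component 1: 16 = λ·-2, so λ = -8.

-8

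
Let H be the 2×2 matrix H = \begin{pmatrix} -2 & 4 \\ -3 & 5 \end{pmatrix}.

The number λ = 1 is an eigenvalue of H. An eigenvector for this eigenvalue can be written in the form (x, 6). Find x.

8

We need (H - 1I)v = 0.
H - 1I = [[-3, 4], [-3, 4]].
Row 1: (-3)·x + (4)·6 = 0
Row 2: (-3)·x + (4)·6 = 0
Solving gives x = 8.
Check: H·(8, 6) = (8, 6) = 1·(8, 6).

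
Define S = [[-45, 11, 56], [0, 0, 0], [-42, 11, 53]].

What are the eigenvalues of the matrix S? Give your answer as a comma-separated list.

Compute the characteristic polynomial p(λ) = det(λI - S).
Expanding the 3×3 determinant: p(λ) = λ^3 - 8λ^2 - 33λ.
Try λ = 0: p(0) = 0, so 0 is a root.
Dividing by λ leaves λ^2 - 8λ - 33.
The quadratic factors as (λ + 3)·(λ - 11).
Eigenvalues: -3, 0, 11.

-3, 0, 11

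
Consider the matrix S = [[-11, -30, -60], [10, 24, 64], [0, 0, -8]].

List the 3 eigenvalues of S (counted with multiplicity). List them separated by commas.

-8, 4, 9

The characteristic polynomial is p(r) = det(rI - S).
Cofactor expansion gives p(r) = r^3 - 5r^2 - 68r + 288.
Since p(4) = 0, r = 4 is a root.
Dividing by (r - 4) leaves r^2 - r - 72.
The quadratic factors as (r + 8)·(r - 9).
Eigenvalues: -8, 4, 9.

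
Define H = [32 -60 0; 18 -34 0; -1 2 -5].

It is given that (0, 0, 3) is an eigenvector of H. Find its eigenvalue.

Compute Hv: H·(0, 0, 3) = (0, 0, -15).
Since Hv = λv, compare component 3: -15 = λ·3, so λ = -5.

-5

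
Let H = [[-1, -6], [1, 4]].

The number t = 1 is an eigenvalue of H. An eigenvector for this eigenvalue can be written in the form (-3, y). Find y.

1

We need (H - 1I)v = 0.
H - 1I = [[-2, -6], [1, 3]].
Row 1: (-2)·-3 + (-6)·y = 0
Row 2: (1)·-3 + (3)·y = 0
Solving gives y = 1.
Check: H·(-3, 1) = (-3, 1) = 1·(-3, 1).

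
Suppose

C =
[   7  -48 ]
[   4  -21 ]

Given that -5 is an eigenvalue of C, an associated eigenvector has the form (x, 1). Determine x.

4

We need (C + 5I)v = 0.
C + 5I = [[12, -48], [4, -16]].
Row 1: (12)·x + (-48)·1 = 0
Row 2: (4)·x + (-16)·1 = 0
Solving gives x = 4.
Check: C·(4, 1) = (-20, -5) = -5·(4, 1).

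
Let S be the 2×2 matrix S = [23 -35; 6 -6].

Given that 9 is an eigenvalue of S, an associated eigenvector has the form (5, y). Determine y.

We need (S - 9I)v = 0.
S - 9I = [[14, -35], [6, -15]].
Row 1: (14)·5 + (-35)·y = 0
Row 2: (6)·5 + (-15)·y = 0
Solving gives y = 2.
Check: S·(5, 2) = (45, 18) = 9·(5, 2).

2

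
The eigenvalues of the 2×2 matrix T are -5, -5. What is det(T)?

det(T) is the product of the eigenvalues: (-5) · (-5) = 25.

25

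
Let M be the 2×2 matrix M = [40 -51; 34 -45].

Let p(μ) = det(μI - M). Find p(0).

p(0) = det(0·I − M) = det(−M) = (−1)^2·det(M).
det(M) = -66, so p(0) = -66.

-66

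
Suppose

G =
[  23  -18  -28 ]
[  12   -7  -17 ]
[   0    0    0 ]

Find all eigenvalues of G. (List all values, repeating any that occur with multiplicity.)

Set up det(rI - G) = 0.
Expanding along the first row, p(r) = r^3 - 16r^2 + 55r.
Rational-root test: r = 5 gives p(5) = 0.
Factor out (r - 5): p(r) = (r - 5)·(r^2 - 11r).
The quadratic factors as r·(r - 11).
Eigenvalues: 0, 5, 11.

0, 5, 11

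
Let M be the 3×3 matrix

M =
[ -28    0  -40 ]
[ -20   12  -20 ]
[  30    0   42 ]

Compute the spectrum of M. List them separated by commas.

2, 12, 12

Compute the characteristic polynomial p(λ) = det(λI - M).
Expanding along the first row, p(λ) = λ^3 - 26λ^2 + 192λ - 288.
Rational-root test: λ = 2 gives p(2) = 0.
Factor out (λ - 2): p(λ) = (λ - 2)·(λ^2 - 24λ + 144).
The quadratic factor is (λ - 12)^2.
Eigenvalues: 2, 12, 12.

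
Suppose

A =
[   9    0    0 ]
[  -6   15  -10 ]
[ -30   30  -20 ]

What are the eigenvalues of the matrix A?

The characteristic polynomial is p(t) = det(tI - A).
Expanding along the first row, p(t) = t^3 - 4t^2 - 45t.
Try t = -5: p(-5) = 0, so -5 is a root.
Dividing by (t + 5) leaves t^2 - 9t.
The quadratic factors as t·(t - 9).
Eigenvalues: -5, 0, 9.

-5, 0, 9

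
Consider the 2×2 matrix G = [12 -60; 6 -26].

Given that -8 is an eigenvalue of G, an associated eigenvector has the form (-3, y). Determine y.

We need (G + 8I)v = 0.
G + 8I = [[20, -60], [6, -18]].
Row 1: (20)·-3 + (-60)·y = 0
Row 2: (6)·-3 + (-18)·y = 0
Solving gives y = -1.
Check: G·(-3, -1) = (24, 8) = -8·(-3, -1).

-1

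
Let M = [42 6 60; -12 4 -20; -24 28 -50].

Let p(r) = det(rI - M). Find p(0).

0

p(0) = det(0·I − M) = det(−M) = (−1)^3·det(M).
det(M) = 0, so p(0) = 0.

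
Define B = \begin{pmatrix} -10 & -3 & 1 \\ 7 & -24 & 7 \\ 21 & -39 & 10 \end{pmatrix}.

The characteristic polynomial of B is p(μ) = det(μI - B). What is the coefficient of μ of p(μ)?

p(μ) = μ^3 + 24μ^2 + 173μ + 330.
The coefficient of μ is 173.

173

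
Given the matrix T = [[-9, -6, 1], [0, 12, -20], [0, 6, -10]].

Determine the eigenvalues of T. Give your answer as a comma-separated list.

Compute the characteristic polynomial p(r) = det(rI - T).
Expanding the 3×3 determinant: p(r) = r^3 + 7r^2 - 18r.
Rational-root test: r = 0 gives p(0) = 0.
Factor out r: p(r) = r·(r^2 + 7r - 18).
The quadratic factors as (r + 9)·(r - 2).
Eigenvalues: -9, 0, 2.

-9, 0, 2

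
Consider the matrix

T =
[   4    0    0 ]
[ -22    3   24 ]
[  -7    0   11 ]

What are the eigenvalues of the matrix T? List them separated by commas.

The characteristic polynomial is p(t) = det(tI - T).
Expanding along the first row, p(t) = t^3 - 18t^2 + 89t - 132.
Rational-root test: t = 3 gives p(3) = 0.
Factor out (t - 3): p(t) = (t - 3)·(t^2 - 15t + 44).
The quadratic factors as (t - 4)·(t - 11).
Eigenvalues: 3, 4, 11.

3, 4, 11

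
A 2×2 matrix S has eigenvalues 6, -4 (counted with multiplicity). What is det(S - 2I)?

If S has eigenvalues 6, -4, then S - 2I has eigenvalues 4, -6.
det(S - 2I) = (4) · (-6) = -24.

-24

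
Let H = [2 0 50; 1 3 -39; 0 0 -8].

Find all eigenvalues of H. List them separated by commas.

The characteristic polynomial is p(r) = det(rI - H).
Expanding along the first row, p(r) = r^3 + 3r^2 - 34r + 48.
Rational-root test: r = 2 gives p(2) = 0.
Dividing by (r - 2) leaves r^2 + 5r - 24.
The quadratic factors as (r + 8)·(r - 3).
Eigenvalues: -8, 2, 3.

-8, 2, 3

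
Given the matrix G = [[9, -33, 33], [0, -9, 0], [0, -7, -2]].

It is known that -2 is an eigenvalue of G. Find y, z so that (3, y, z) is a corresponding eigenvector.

We need (G + 2I)v = 0.
G + 2I = [[11, -33, 33], [0, -7, 0], [0, -7, 0]].
Row 1: (11)·3 + (-33)·y + (33)·z = 0
Row 2: (0)·3 + (-7)·y + (0)·z = 0
Row 3: (0)·3 + (-7)·y + (0)·z = 0
Solving gives y = 0, z = -1.
Check: G·(3, 0, -1) = (-6, 0, 2) = -2·(3, 0, -1).

0, -1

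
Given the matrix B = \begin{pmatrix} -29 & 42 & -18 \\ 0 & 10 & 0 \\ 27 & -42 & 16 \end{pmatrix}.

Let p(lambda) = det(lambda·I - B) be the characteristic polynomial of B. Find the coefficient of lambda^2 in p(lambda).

The coefficient of lambda^2 of det(lambda·I - B) is −trace(B).
trace(B) = (-29) + (10) + (16) = -3, so the coefficient is 3.

3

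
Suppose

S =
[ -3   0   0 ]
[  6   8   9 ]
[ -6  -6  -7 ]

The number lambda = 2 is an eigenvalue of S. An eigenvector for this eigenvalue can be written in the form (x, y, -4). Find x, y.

0, 6

We need (S - 2I)v = 0.
S - 2I = [[-5, 0, 0], [6, 6, 9], [-6, -6, -9]].
Row 1: (-5)·x + (0)·y + (0)·-4 = 0
Row 2: (6)·x + (6)·y + (9)·-4 = 0
Row 3: (-6)·x + (-6)·y + (-9)·-4 = 0
Solving gives x = 0, y = 6.
Check: S·(0, 6, -4) = (0, 12, -8) = 2·(0, 6, -4).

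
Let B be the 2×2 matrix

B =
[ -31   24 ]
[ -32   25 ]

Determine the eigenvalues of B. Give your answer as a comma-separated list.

-7, 1

det(B - λI) = (-31 - λ)(25 - λ) - (24)·(-32) = λ^2 + 6λ - 7.
This factors as (λ + 7)·(λ - 1) = 0.
Eigenvalues: -7, 1.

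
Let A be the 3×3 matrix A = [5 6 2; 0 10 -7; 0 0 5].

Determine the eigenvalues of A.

A is upper triangular, so its eigenvalues are the diagonal entries.
Diagonal: 5, 10, 5.

5, 5, 10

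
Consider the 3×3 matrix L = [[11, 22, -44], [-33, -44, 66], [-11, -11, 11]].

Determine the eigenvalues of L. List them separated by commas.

-11, -11, 0

Compute the characteristic polynomial p(s) = det(sI - L).
Expanding along the first row, p(s) = s^3 + 22s^2 + 121s.
Since p(-11) = 0, s = -11 is a root.
Dividing by (s + 11) leaves s^2 + 11s.
The quadratic factors as (s + 11)·s.
Eigenvalues: -11, -11, 0.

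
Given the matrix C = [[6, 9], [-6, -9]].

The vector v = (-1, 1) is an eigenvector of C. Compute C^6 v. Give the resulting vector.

(-729, 729)

First find the eigenvalue: Cv = (3, -3) = -3·(-1, 1), so λ = -3.
Then C^6 v = λ^6·v = (-3)^6·(-1, 1) = 729·(-1, 1) = (-729, 729).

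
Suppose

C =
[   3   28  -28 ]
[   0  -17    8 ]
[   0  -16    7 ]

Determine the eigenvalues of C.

The characteristic polynomial is p(λ) = det(λI - C).
Expanding the 3×3 determinant: p(λ) = λ^3 + 7λ^2 - 21λ - 27.
Try λ = -1: p(-1) = 0, so -1 is a root.
Factor out (λ + 1): p(λ) = (λ + 1)·(λ^2 + 6λ - 27).
The quadratic factors as (λ + 9)·(λ - 3).
Eigenvalues: -9, -1, 3.

-9, -1, 3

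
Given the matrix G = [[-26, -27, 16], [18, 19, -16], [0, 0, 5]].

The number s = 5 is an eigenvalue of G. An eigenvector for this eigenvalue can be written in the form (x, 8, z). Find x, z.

-8, -2

We need (G - 5I)v = 0.
G - 5I = [[-31, -27, 16], [18, 14, -16], [0, 0, 0]].
Row 1: (-31)·x + (-27)·8 + (16)·z = 0
Row 2: (18)·x + (14)·8 + (-16)·z = 0
Row 3: (0)·x + (0)·8 + (0)·z = 0
Solving gives x = -8, z = -2.
Check: G·(-8, 8, -2) = (-40, 40, -10) = 5·(-8, 8, -2).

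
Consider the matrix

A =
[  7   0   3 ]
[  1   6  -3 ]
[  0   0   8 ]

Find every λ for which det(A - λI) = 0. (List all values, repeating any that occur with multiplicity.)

Compute the characteristic polynomial p(r) = det(rI - A).
Expanding the 3×3 determinant: p(r) = r^3 - 21r^2 + 146r - 336.
Try r = 6: p(6) = 0, so 6 is a root.
Dividing by (r - 6) leaves r^2 - 15r + 56.
The quadratic factors as (r - 7)·(r - 8).
Eigenvalues: 6, 7, 8.

6, 7, 8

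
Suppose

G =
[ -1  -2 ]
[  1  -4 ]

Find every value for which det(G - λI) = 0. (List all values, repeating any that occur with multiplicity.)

det(G - μI) = (-1 - μ)(-4 - μ) - (-2)·(1) = μ^2 + 5μ + 6.
This factors as (μ + 3)·(μ + 2) = 0.
Eigenvalues: -3, -2.

-3, -2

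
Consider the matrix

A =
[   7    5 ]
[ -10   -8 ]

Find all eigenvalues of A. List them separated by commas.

-3, 2

det(A - tI) = (7 - t)(-8 - t) - (5)·(-10) = t^2 + t - 6.
This factors as (t + 3)·(t - 2) = 0.
Eigenvalues: -3, 2.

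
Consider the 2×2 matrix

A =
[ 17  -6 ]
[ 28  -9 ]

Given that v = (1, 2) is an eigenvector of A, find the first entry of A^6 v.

15625

First find the eigenvalue: Av = (5, 10) = 5·(1, 2), so λ = 5.
Then A^6 v = λ^6·v = 5^6·(1, 2) = 15625·(1, 2) = (15625, 31250).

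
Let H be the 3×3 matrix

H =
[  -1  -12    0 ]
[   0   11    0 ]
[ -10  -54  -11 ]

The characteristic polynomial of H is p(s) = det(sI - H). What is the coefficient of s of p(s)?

p(s) = s^3 + s^2 - 121s - 121.
The coefficient of s is -121.

-121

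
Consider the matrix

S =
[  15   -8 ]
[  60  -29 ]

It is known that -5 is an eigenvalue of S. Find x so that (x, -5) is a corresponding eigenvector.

-2

We need (S + 5I)v = 0.
S + 5I = [[20, -8], [60, -24]].
Row 1: (20)·x + (-8)·-5 = 0
Row 2: (60)·x + (-24)·-5 = 0
Solving gives x = -2.
Check: S·(-2, -5) = (10, 25) = -5·(-2, -5).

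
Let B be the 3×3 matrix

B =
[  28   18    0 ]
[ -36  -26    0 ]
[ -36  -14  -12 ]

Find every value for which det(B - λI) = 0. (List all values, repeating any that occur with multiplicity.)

-12, -8, 10

The characteristic polynomial is p(λ) = det(λI - B).
Expanding along the first row, p(λ) = λ^3 + 10λ^2 - 104λ - 960.
Try λ = 10: p(10) = 0, so 10 is a root.
Dividing by (λ - 10) leaves λ^2 + 20λ + 96.
The quadratic factors as (λ + 12)·(λ + 8).
Eigenvalues: -12, -8, 10.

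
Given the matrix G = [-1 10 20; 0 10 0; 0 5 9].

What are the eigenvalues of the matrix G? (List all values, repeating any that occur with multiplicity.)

-1, 9, 10

The characteristic polynomial is p(λ) = det(λI - G).
Expanding the 3×3 determinant: p(λ) = λ^3 - 18λ^2 + 71λ + 90.
Since p(9) = 0, λ = 9 is a root.
Dividing by (λ - 9) leaves λ^2 - 9λ - 10.
The quadratic factors as (λ + 1)·(λ - 10).
Eigenvalues: -1, 9, 10.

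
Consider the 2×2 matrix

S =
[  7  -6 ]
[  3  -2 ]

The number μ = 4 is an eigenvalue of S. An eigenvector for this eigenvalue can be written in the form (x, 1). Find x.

We need (S - 4I)v = 0.
S - 4I = [[3, -6], [3, -6]].
Row 1: (3)·x + (-6)·1 = 0
Row 2: (3)·x + (-6)·1 = 0
Solving gives x = 2.
Check: S·(2, 1) = (8, 4) = 4·(2, 1).

2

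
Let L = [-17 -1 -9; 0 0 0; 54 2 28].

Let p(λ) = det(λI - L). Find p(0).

0

p(0) = det(0·I − L) = det(−L) = (−1)^3·det(L).
det(L) = 0, so p(0) = 0.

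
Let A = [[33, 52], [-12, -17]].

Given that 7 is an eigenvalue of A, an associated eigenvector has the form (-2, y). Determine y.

We need (A - 7I)v = 0.
A - 7I = [[26, 52], [-12, -24]].
Row 1: (26)·-2 + (52)·y = 0
Row 2: (-12)·-2 + (-24)·y = 0
Solving gives y = 1.
Check: A·(-2, 1) = (-14, 7) = 7·(-2, 1).

1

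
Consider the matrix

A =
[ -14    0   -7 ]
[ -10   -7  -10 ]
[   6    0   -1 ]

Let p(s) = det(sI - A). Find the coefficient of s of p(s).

p(s) = s^3 + 22s^2 + 161s + 392.
The coefficient of s is 161.

161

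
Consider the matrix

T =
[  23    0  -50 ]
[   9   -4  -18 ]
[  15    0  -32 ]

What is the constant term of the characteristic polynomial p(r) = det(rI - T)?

56

p(0) = det(0·I − T) = det(−T) = (−1)^3·det(T).
det(T) = -56, so p(0) = 56.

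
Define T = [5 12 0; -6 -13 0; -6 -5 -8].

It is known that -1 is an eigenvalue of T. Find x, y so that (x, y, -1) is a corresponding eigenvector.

2, -1

We need (T + 1I)v = 0.
T + 1I = [[6, 12, 0], [-6, -12, 0], [-6, -5, -7]].
Row 1: (6)·x + (12)·y + (0)·-1 = 0
Row 2: (-6)·x + (-12)·y + (0)·-1 = 0
Row 3: (-6)·x + (-5)·y + (-7)·-1 = 0
Solving gives x = 2, y = -1.
Check: T·(2, -1, -1) = (-2, 1, 1) = -1·(2, -1, -1).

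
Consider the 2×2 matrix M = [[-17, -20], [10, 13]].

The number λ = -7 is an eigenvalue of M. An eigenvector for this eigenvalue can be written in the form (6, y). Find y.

We need (M + 7I)v = 0.
M + 7I = [[-10, -20], [10, 20]].
Row 1: (-10)·6 + (-20)·y = 0
Row 2: (10)·6 + (20)·y = 0
Solving gives y = -3.
Check: M·(6, -3) = (-42, 21) = -7·(6, -3).

-3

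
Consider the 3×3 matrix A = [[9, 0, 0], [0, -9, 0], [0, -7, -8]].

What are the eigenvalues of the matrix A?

-9, -8, 9

A is lower triangular, so its eigenvalues are the diagonal entries.
Diagonal: 9, -9, -8.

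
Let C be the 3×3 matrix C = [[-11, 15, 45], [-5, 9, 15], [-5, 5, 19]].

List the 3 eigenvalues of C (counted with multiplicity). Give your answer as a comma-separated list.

The characteristic polynomial is p(μ) = det(μI - C).
Cofactor expansion gives p(μ) = μ^3 - 17μ^2 + 88μ - 144.
Rational-root test: μ = 4 gives p(4) = 0.
Dividing by (μ - 4) leaves μ^2 - 13μ + 36.
The quadratic factors as (μ - 4)·(μ - 9).
Eigenvalues: 4, 4, 9.

4, 4, 9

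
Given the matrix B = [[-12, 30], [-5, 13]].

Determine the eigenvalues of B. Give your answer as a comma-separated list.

det(B - sI) = (-12 - s)(13 - s) - (30)·(-5) = s^2 - s - 6.
This factors as (s + 2)·(s - 3) = 0.
Eigenvalues: -2, 3.

-2, 3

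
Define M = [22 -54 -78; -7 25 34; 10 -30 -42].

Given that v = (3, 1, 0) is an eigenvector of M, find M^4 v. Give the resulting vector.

(768, 256, 0)

First find the eigenvalue: Mv = (12, 4, 0) = 4·(3, 1, 0), so λ = 4.
Then M^4 v = λ^4·v = 4^4·(3, 1, 0) = 256·(3, 1, 0) = (768, 256, 0).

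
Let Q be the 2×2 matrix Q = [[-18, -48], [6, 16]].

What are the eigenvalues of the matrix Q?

det(Q - lambda·I) = (-18 - lambda)(16 - lambda) - (-48)·(6) = lambda^2 + 2·lambda.
This factors as (lambda + 2)·lambda = 0.
Eigenvalues: -2, 0.

-2, 0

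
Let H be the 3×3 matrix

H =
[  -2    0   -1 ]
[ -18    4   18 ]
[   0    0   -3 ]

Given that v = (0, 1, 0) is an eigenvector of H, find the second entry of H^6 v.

First find the eigenvalue: Hv = (0, 4, 0) = 4·(0, 1, 0), so λ = 4.
Then H^6 v = λ^6·v = 4^6·(0, 1, 0) = 4096·(0, 1, 0) = (0, 4096, 0).

4096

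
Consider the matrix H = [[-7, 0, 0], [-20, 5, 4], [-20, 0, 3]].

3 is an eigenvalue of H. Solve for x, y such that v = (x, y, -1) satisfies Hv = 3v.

0, 2

We need (H - 3I)v = 0.
H - 3I = [[-10, 0, 0], [-20, 2, 4], [-20, 0, 0]].
Row 1: (-10)·x + (0)·y + (0)·-1 = 0
Row 2: (-20)·x + (2)·y + (4)·-1 = 0
Row 3: (-20)·x + (0)·y + (0)·-1 = 0
Solving gives x = 0, y = 2.
Check: H·(0, 2, -1) = (0, 6, -3) = 3·(0, 2, -1).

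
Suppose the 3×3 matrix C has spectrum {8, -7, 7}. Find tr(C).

trace(C) is the sum of the eigenvalues: (8) + (-7) + (7) = 8.

8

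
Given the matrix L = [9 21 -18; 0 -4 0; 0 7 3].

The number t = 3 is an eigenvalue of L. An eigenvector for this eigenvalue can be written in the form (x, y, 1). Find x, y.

We need (L - 3I)v = 0.
L - 3I = [[6, 21, -18], [0, -7, 0], [0, 7, 0]].
Row 1: (6)·x + (21)·y + (-18)·1 = 0
Row 2: (0)·x + (-7)·y + (0)·1 = 0
Row 3: (0)·x + (7)·y + (0)·1 = 0
Solving gives x = 3, y = 0.
Check: L·(3, 0, 1) = (9, 0, 3) = 3·(3, 0, 1).

3, 0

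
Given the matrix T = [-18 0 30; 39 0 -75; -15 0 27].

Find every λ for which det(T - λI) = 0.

The characteristic polynomial is p(t) = det(tI - T).
Expanding the 3×3 determinant: p(t) = t^3 - 9t^2 - 36t.
Try t = -3: p(-3) = 0, so -3 is a root.
Factor out (t + 3): p(t) = (t + 3)·(t^2 - 12t).
The quadratic factors as t·(t - 12).
Eigenvalues: -3, 0, 12.

-3, 0, 12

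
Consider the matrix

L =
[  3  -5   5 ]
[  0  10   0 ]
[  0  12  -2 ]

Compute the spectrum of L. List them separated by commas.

-2, 3, 10

The characteristic polynomial is p(λ) = det(λI - L).
Expanding along the first row, p(λ) = λ^3 - 11λ^2 + 4λ + 60.
Rational-root test: λ = -2 gives p(-2) = 0.
Factor out (λ + 2): p(λ) = (λ + 2)·(λ^2 - 13λ + 30).
The quadratic factors as (λ - 3)·(λ - 10).
Eigenvalues: -2, 3, 10.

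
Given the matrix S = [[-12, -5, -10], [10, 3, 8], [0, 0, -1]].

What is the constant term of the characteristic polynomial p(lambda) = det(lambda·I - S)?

14

p(0) = det(0·I − S) = det(−S) = (−1)^3·det(S).
det(S) = -14, so p(0) = 14.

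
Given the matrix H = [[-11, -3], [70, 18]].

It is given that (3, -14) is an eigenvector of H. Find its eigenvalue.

3

Compute Hv: H·(3, -14) = (9, -42).
Since Hv = λv, compare component 1: 9 = λ·3, so λ = 3.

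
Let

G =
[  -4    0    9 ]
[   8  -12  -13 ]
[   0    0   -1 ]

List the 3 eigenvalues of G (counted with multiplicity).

Set up det(tI - G) = 0.
Cofactor expansion gives p(t) = t^3 + 17t^2 + 64t + 48.
Try t = -1: p(-1) = 0, so -1 is a root.
Factor out (t + 1): p(t) = (t + 1)·(t^2 + 16t + 48).
The quadratic factors as (t + 12)·(t + 4).
Eigenvalues: -12, -4, -1.

-12, -4, -1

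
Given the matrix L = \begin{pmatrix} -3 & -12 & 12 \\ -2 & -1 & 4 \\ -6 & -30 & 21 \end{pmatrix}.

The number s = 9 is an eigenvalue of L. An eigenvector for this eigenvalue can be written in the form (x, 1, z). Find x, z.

3, 4

We need (L - 9I)v = 0.
L - 9I = [[-12, -12, 12], [-2, -10, 4], [-6, -30, 12]].
Row 1: (-12)·x + (-12)·1 + (12)·z = 0
Row 2: (-2)·x + (-10)·1 + (4)·z = 0
Row 3: (-6)·x + (-30)·1 + (12)·z = 0
Solving gives x = 3, z = 4.
Check: L·(3, 1, 4) = (27, 9, 36) = 9·(3, 1, 4).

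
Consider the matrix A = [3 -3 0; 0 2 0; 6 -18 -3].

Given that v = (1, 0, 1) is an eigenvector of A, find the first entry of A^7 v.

2187

First find the eigenvalue: Av = (3, 0, 3) = 3·(1, 0, 1), so λ = 3.
Then A^7 v = λ^7·v = 3^7·(1, 0, 1) = 2187·(1, 0, 1) = (2187, 0, 2187).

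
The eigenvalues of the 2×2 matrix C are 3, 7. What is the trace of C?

trace(C) is the sum of the eigenvalues: (3) + (7) = 10.

10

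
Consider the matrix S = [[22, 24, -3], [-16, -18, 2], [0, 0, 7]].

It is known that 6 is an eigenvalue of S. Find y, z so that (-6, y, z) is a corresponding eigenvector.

We need (S - 6I)v = 0.
S - 6I = [[16, 24, -3], [-16, -24, 2], [0, 0, 1]].
Row 1: (16)·-6 + (24)·y + (-3)·z = 0
Row 2: (-16)·-6 + (-24)·y + (2)·z = 0
Row 3: (0)·-6 + (0)·y + (1)·z = 0
Solving gives y = 4, z = 0.
Check: S·(-6, 4, 0) = (-36, 24, 0) = 6·(-6, 4, 0).

4, 0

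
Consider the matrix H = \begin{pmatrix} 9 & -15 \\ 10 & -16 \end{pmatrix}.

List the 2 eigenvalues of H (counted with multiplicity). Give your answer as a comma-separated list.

-6, -1

det(H - rI) = (9 - r)(-16 - r) - (-15)·(10) = r^2 + 7r + 6.
This factors as (r + 6)·(r + 1) = 0.
Eigenvalues: -6, -1.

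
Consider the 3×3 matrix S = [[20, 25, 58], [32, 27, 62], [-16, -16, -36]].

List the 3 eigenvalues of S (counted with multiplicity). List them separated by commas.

-5, 4, 12

The characteristic polynomial is p(t) = det(tI - S).
Cofactor expansion gives p(t) = t^3 - 11t^2 - 32t + 240.
Try t = 4: p(4) = 0, so 4 is a root.
Factor out (t - 4): p(t) = (t - 4)·(t^2 - 7t - 60).
The quadratic factors as (t + 5)·(t - 12).
Eigenvalues: -5, 4, 12.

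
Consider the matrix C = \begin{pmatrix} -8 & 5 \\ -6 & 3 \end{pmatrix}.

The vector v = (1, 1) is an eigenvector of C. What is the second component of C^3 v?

First find the eigenvalue: Cv = (-3, -3) = -3·(1, 1), so λ = -3.
Then C^3 v = λ^3·v = (-3)^3·(1, 1) = -27·(1, 1) = (-27, -27).

-27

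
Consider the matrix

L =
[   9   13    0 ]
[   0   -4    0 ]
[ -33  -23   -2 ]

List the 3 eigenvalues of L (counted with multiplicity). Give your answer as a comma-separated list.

Set up det(sI - L) = 0.
Expanding along the first row, p(s) = s^3 - 3s^2 - 46s - 72.
Rational-root test: s = -2 gives p(-2) = 0.
Factor out (s + 2): p(s) = (s + 2)·(s^2 - 5s - 36).
The quadratic factors as (s + 4)·(s - 9).
Eigenvalues: -4, -2, 9.

-4, -2, 9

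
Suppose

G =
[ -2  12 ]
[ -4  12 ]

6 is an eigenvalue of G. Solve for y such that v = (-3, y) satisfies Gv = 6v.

We need (G - 6I)v = 0.
G - 6I = [[-8, 12], [-4, 6]].
Row 1: (-8)·-3 + (12)·y = 0
Row 2: (-4)·-3 + (6)·y = 0
Solving gives y = -2.
Check: G·(-3, -2) = (-18, -12) = 6·(-3, -2).

-2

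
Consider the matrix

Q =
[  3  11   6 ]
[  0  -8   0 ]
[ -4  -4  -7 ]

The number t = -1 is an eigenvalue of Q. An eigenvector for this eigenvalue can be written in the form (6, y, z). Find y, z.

We need (Q + 1I)v = 0.
Q + 1I = [[4, 11, 6], [0, -7, 0], [-4, -4, -6]].
Row 1: (4)·6 + (11)·y + (6)·z = 0
Row 2: (0)·6 + (-7)·y + (0)·z = 0
Row 3: (-4)·6 + (-4)·y + (-6)·z = 0
Solving gives y = 0, z = -4.
Check: Q·(6, 0, -4) = (-6, 0, 4) = -1·(6, 0, -4).

0, -4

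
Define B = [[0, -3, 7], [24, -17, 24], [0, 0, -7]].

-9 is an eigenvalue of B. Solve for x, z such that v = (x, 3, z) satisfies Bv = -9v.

We need (B + 9I)v = 0.
B + 9I = [[9, -3, 7], [24, -8, 24], [0, 0, 2]].
Row 1: (9)·x + (-3)·3 + (7)·z = 0
Row 2: (24)·x + (-8)·3 + (24)·z = 0
Row 3: (0)·x + (0)·3 + (2)·z = 0
Solving gives x = 1, z = 0.
Check: B·(1, 3, 0) = (-9, -27, 0) = -9·(1, 3, 0).

1, 0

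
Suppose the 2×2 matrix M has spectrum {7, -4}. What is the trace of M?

3

trace(M) is the sum of the eigenvalues: (7) + (-4) = 3.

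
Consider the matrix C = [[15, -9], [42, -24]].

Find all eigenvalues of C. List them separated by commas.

-6, -3

det(C - lambda·I) = (15 - lambda)(-24 - lambda) - (-9)·(42) = lambda^2 + 9·lambda + 18.
This factors as (lambda + 6)·(lambda + 3) = 0.
Eigenvalues: -6, -3.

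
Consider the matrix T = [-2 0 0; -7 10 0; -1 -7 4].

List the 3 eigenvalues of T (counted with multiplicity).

-2, 4, 10

T is lower triangular, so its eigenvalues are the diagonal entries.
Diagonal: -2, 10, 4.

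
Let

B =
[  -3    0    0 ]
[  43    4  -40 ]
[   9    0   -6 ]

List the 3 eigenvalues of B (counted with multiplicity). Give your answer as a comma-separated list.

Compute the characteristic polynomial p(r) = det(rI - B).
Cofactor expansion gives p(r) = r^3 + 5r^2 - 18r - 72.
Try r = -3: p(-3) = 0, so -3 is a root.
Factor out (r + 3): p(r) = (r + 3)·(r^2 + 2r - 24).
The quadratic factors as (r + 6)·(r - 4).
Eigenvalues: -6, -3, 4.

-6, -3, 4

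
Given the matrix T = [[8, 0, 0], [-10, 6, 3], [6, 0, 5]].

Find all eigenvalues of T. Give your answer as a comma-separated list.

The characteristic polynomial is p(s) = det(sI - T).
Expanding the 3×3 determinant: p(s) = s^3 - 19s^2 + 118s - 240.
Try s = 5: p(5) = 0, so 5 is a root.
Dividing by (s - 5) leaves s^2 - 14s + 48.
The quadratic factors as (s - 6)·(s - 8).
Eigenvalues: 5, 6, 8.

5, 6, 8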